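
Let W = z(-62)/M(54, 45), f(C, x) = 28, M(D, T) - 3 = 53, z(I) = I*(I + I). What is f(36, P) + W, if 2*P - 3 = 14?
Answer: 1157/7 ≈ 165.29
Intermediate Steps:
P = 17/2 (P = 3/2 + (1/2)*14 = 3/2 + 7 = 17/2 ≈ 8.5000)
z(I) = 2*I**2 (z(I) = I*(2*I) = 2*I**2)
M(D, T) = 56 (M(D, T) = 3 + 53 = 56)
W = 961/7 (W = (2*(-62)**2)/56 = (2*3844)*(1/56) = 7688*(1/56) = 961/7 ≈ 137.29)
f(36, P) + W = 28 + 961/7 = 1157/7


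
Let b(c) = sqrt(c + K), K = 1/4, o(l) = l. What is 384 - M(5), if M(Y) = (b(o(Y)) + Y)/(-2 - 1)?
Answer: 1157/3 + sqrt(21)/6 ≈ 386.43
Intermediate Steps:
K = 1/4 ≈ 0.25000
b(c) = sqrt(1/4 + c) (b(c) = sqrt(c + 1/4) = sqrt(1/4 + c))
M(Y) = -Y/3 - sqrt(1 + 4*Y)/6 (M(Y) = (sqrt(1 + 4*Y)/2 + Y)/(-2 - 1) = (Y + sqrt(1 + 4*Y)/2)/(-3) = (Y + sqrt(1 + 4*Y)/2)*(-1/3) = -Y/3 - sqrt(1 + 4*Y)/6)
384 - M(5) = 384 - (-1/3*5 - sqrt(1 + 4*5)/6) = 384 - (-5/3 - sqrt(1 + 20)/6) = 384 - (-5/3 - sqrt(21)/6) = 384 + (5/3 + sqrt(21)/6) = 1157/3 + sqrt(21)/6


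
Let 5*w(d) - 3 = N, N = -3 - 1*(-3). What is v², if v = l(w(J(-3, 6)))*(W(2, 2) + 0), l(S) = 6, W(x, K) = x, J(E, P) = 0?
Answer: 144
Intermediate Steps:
N = 0 (N = -3 + 3 = 0)
w(d) = ⅗ (w(d) = ⅗ + (⅕)*0 = ⅗ + 0 = ⅗)
v = 12 (v = 6*(2 + 0) = 6*2 = 12)
v² = 12² = 144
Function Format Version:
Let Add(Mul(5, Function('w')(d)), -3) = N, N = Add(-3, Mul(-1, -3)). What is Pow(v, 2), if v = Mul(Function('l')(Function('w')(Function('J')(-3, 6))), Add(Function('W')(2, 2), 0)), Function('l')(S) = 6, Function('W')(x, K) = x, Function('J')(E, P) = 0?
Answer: 144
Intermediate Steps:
N = 0 (N = Add(-3, 3) = 0)
Function('w')(d) = Rational(3, 5) (Function('w')(d) = Add(Rational(3, 5), Mul(Rational(1, 5), 0)) = Add(Rational(3, 5), 0) = Rational(3, 5))
v = 12 (v = Mul(6, Add(2, 0)) = Mul(6, 2) = 12)
Pow(v, 2) = Pow(12, 2) = 144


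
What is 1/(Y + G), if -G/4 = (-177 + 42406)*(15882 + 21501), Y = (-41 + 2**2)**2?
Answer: -1/6314585459 ≈ -1.5836e-10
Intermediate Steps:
Y = 1369 (Y = (-41 + 4)**2 = (-37)**2 = 1369)
G = -6314586828 (G = -4*(-177 + 42406)*(15882 + 21501) = -168916*37383 = -4*1578646707 = -6314586828)
1/(Y + G) = 1/(1369 - 6314586828) = 1/(-6314585459) = -1/6314585459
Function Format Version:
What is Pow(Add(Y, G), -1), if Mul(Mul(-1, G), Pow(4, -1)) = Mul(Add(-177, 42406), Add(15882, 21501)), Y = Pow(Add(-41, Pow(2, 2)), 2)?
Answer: Rational(-1, 6314585459) ≈ -1.5836e-10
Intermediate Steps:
Y = 1369 (Y = Pow(Add(-41, 4), 2) = Pow(-37, 2) = 1369)
G = -6314586828 (G = Mul(-4, Mul(Add(-177, 42406), Add(15882, 21501))) = Mul(-4, Mul(42229, 37383)) = Mul(-4, 1578646707) = -6314586828)
Pow(Add(Y, G), -1) = Pow(Add(1369, -6314586828), -1) = Pow(-6314585459, -1) = Rational(-1, 6314585459)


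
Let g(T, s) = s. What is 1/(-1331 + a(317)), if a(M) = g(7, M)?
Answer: -1/1014 ≈ -0.00098619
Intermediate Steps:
a(M) = M
1/(-1331 + a(317)) = 1/(-1331 + 317) = 1/(-1014) = -1/1014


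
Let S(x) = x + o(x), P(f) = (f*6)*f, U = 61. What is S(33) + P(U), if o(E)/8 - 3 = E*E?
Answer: 31095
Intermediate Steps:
P(f) = 6*f**2 (P(f) = (6*f)*f = 6*f**2)
o(E) = 24 + 8*E**2 (o(E) = 24 + 8*(E*E) = 24 + 8*E**2)
S(x) = 24 + x + 8*x**2 (S(x) = x + (24 + 8*x**2) = 24 + x + 8*x**2)
S(33) + P(U) = (24 + 33 + 8*33**2) + 6*61**2 = (24 + 33 + 8*1089) + 6*3721 = (24 + 33 + 8712) + 22326 = 8769 + 22326 = 31095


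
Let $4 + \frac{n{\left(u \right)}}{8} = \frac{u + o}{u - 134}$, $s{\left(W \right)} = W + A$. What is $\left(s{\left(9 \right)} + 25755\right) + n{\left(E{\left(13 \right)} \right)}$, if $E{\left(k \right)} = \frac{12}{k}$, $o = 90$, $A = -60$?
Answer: $\frac{22201552}{865} \approx 25667.0$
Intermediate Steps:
$s{\left(W \right)} = -60 + W$ ($s{\left(W \right)} = W - 60 = -60 + W$)
$n{\left(u \right)} = -32 + \frac{8 \left(90 + u\right)}{-134 + u}$ ($n{\left(u \right)} = -32 + 8 \frac{u + 90}{u - 134} = -32 + 8 \frac{90 + u}{-134 + u} = -32 + \frac{8 \left(90 + u\right)}{-134 + u}$)
$\left(s{\left(9 \right)} + 25755\right) + n{\left(E{\left(13 \right)} \right)} = \left(\left(-60 + 9\right) + 25755\right) + \frac{8 \left(626 - 3 \cdot \frac{12}{13}\right)}{-134 + \frac{12}{13}} = \left(-51 + 25755\right) + \frac{8 \left(626 - 3 \cdot 12 \cdot \frac{1}{13}\right)}{-134 + 12 \cdot \frac{1}{13}} = 25704 + \frac{8 \left(626 - \frac{36}{13}\right)}{-134 + \frac{12}{13}} = 25704 + \frac{8 \left(626 - \frac{36}{13}\right)}{- \frac{1730}{13}} = 25704 + 8 \left(- \frac{13}{1730}\right) \frac{8102}{13} = 25704 - \frac{32408}{865} = \frac{22201552}{865}$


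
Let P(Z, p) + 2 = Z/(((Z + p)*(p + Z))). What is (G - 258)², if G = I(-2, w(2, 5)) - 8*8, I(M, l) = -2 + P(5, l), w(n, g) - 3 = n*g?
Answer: 11155373161/104976 ≈ 1.0627e+5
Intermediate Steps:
w(n, g) = 3 + g*n (w(n, g) = 3 + n*g = 3 + g*n)
P(Z, p) = -2 + Z/(Z + p)² (P(Z, p) = -2 + Z/(((Z + p)*(p + Z))) = -2 + Z/(((Z + p)*(Z + p))) = -2 + Z/((Z + p)²) = -2 + Z/(Z + p)²)
I(M, l) = -4 + 5/(5 + l)² (I(M, l) = -2 + (-2 + 5/(5 + l)²) = -4 + 5/(5 + l)²)
G = -22027/324 (G = (-4 + 5/(5 + (3 + 5*2))²) - 8*8 = (-4 + 5/(5 + (3 + 10))²) - 64 = (-4 + 5/(5 + 13)²) - 64 = (-4 + 5/18²) - 64 = (-4 + 5*(1/324)) - 64 = (-4 + 5/324) - 64 = -1291/324 - 64 = -22027/324 ≈ -67.985)
(G - 258)² = (-22027/324 - 258)² = (-105619/324)² = 11155373161/104976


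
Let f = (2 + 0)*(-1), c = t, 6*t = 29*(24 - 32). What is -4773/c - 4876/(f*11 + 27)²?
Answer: -207641/2900 ≈ -71.600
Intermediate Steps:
t = -116/3 (t = (29*(24 - 32))/6 = (29*(-8))/6 = (⅙)*(-232) = -116/3 ≈ -38.667)
c = -116/3 ≈ -38.667
f = -2 (f = 2*(-1) = -2)
-4773/c - 4876/(f*11 + 27)² = -4773/(-116/3) - 4876/(-2*11 + 27)² = -4773*(-3/116) - 4876/(-22 + 27)² = 14319/116 - 4876/(5²) = 14319/116 - 4876/25 = -207641/2900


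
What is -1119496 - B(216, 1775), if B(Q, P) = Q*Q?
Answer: -1166152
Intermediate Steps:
B(Q, P) = Q**2
-1119496 - B(216, 1775) = -1119496 - 1*216**2 = -1119496 - 1*46656 = -1119496 - 46656 = -1166152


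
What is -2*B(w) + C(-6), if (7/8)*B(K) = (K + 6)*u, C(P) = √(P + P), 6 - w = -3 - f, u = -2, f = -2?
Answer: 416/7 + 2*I*√3 ≈ 59.429 + 3.4641*I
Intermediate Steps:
w = 7 (w = 6 - (-3 - 1*(-2)) = 6 - (-3 + 2) = 6 - 1*(-1) = 6 + 1 = 7)
C(P) = √2*√P (C(P) = √(2*P) = √2*√P)
B(K) = -96/7 - 16*K/7 (B(K) = 8*((K + 6)*(-2))/7 = 8*((6 + K)*(-2))/7 = 8*(-12 - 2*K)/7 = -96/7 - 16*K/7)
-2*B(w) + C(-6) = -2*(-96/7 - 16/7*7) + √2*√(-6) = -2*(-96/7 - 16) + √2*(I*√6) = -2*(-208/7) + 2*I*√3 = 416/7 + 2*I*√3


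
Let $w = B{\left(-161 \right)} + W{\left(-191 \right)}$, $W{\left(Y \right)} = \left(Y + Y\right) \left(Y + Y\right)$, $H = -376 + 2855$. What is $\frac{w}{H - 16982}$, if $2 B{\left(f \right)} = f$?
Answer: $- \frac{291687}{29006} \approx -10.056$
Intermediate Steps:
$H = 2479$
$B{\left(f \right)} = \frac{f}{2}$
$W{\left(Y \right)} = 4 Y^{2}$ ($W{\left(Y \right)} = 2 Y 2 Y = 4 Y^{2}$)
$w = \frac{291687}{2}$ ($w = \frac{1}{2} \left(-161\right) + 4 \left(-191\right)^{2} = - \frac{161}{2} + 4 \cdot 36481 = - \frac{161}{2} + 145924 = \frac{291687}{2} \approx 1.4584 \cdot 10^{5}$)
$\frac{w}{H - 16982} = \frac{291687}{2 \left(2479 - 16982\right)} = \frac{291687}{2 \left(-14503\right)} = \frac{291687}{2} \left(- \frac{1}{14503}\right) = - \frac{291687}{29006}$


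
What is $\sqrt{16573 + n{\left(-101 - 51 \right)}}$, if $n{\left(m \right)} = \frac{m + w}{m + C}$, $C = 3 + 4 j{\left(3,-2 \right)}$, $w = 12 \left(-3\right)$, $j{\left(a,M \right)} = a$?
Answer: $\frac{\sqrt{311084393}}{137} \approx 128.74$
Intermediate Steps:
$w = -36$
$C = 15$ ($C = 3 + 4 \cdot 3 = 3 + 12 = 15$)
$n{\left(m \right)} = \frac{-36 + m}{15 + m}$ ($n{\left(m \right)} = \frac{m - 36}{m + 15} = \frac{-36 + m}{15 + m}$)
$\sqrt{16573 + n{\left(-101 - 51 \right)}} = \sqrt{16573 + \frac{-36 - 152}{15 - 152}} = \sqrt{16573 + \frac{1}{-137} \left(-188\right)} = \sqrt{16573 - - \frac{188}{137}} = \sqrt{16573 + \frac{188}{137}} = \sqrt{\frac{2270689}{137}} = \frac{\sqrt{311084393}}{137}$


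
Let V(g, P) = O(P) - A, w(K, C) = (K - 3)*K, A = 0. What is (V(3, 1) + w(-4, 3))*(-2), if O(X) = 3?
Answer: -62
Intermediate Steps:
w(K, C) = K*(-3 + K) (w(K, C) = (-3 + K)*K = K*(-3 + K))
V(g, P) = 3 (V(g, P) = 3 - 1*0 = 3 + 0 = 3)
(V(3, 1) + w(-4, 3))*(-2) = (3 - 4*(-3 - 4))*(-2) = (3 - 4*(-7))*(-2) = (3 + 28)*(-2) = 31*(-2) = -62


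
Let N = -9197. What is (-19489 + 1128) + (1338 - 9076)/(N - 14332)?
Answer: -432008231/23529 ≈ -18361.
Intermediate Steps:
(-19489 + 1128) + (1338 - 9076)/(N - 14332) = (-19489 + 1128) + (1338 - 9076)/(-9197 - 14332) = -18361 - 7738/(-23529) = -18361 - 7738*(-1/23529) = -18361 + 7738/23529 = -432008231/23529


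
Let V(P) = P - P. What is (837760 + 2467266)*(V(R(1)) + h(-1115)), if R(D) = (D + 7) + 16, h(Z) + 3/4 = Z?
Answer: -7375165519/2 ≈ -3.6876e+9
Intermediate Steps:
h(Z) = -3/4 + Z
R(D) = 23 + D (R(D) = (7 + D) + 16 = 23 + D)
V(P) = 0
(837760 + 2467266)*(V(R(1)) + h(-1115)) = (837760 + 2467266)*(0 + (-3/4 - 1115)) = 3305026*(0 - 4463/4) = 3305026*(-4463/4) = -7375165519/2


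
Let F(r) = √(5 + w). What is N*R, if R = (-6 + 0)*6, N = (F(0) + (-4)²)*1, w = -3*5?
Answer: -576 - 36*I*√10 ≈ -576.0 - 113.84*I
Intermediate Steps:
w = -15
F(r) = I*√10 (F(r) = √(5 - 15) = √(-10) = I*√10)
N = 16 + I*√10 (N = (I*√10 + (-4)²)*1 = (I*√10 + 16)*1 = (16 + I*√10)*1 = 16 + I*√10 ≈ 16.0 + 3.1623*I)
R = -36 (R = -6*6 = -36)
N*R = (16 + I*√10)*(-36) = -576 - 36*I*√10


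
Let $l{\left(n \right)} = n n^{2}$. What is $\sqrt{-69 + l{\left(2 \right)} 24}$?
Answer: $\sqrt{123} \approx 11.091$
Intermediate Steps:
$l{\left(n \right)} = n^{3}$
$\sqrt{-69 + l{\left(2 \right)} 24} = \sqrt{-69 + 2^{3} \cdot 24} = \sqrt{-69 + 8 \cdot 24} = \sqrt{-69 + 192} = \sqrt{123}$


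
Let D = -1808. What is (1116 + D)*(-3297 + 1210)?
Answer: 1444204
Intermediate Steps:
(1116 + D)*(-3297 + 1210) = (1116 - 1808)*(-3297 + 1210) = -692*(-2087) = 1444204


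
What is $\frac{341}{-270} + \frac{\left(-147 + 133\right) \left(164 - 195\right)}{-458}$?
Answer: $- \frac{136679}{61830} \approx -2.2106$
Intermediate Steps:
$\frac{341}{-270} + \frac{\left(-147 + 133\right) \left(164 - 195\right)}{-458} = 341 \left(- \frac{1}{270}\right) + \left(-14\right) \left(-31\right) \left(- \frac{1}{458}\right) = - \frac{341}{270} + 434 \left(- \frac{1}{458}\right) = - \frac{341}{270} - \frac{217}{229} = - \frac{136679}{61830}$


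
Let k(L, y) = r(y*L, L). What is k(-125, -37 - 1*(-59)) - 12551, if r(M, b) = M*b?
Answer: 331199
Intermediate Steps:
k(L, y) = y*L**2 (k(L, y) = (y*L)*L = (L*y)*L = y*L**2)
k(-125, -37 - 1*(-59)) - 12551 = (-37 - 1*(-59))*(-125)**2 - 12551 = (-37 + 59)*15625 - 12551 = 22*15625 - 12551 = 343750 - 12551 = 331199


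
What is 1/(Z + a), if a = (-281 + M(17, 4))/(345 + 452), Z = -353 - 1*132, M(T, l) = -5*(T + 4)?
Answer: -797/386931 ≈ -0.0020598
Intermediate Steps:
M(T, l) = -20 - 5*T (M(T, l) = -5*(4 + T) = -20 - 5*T)
Z = -485 (Z = -353 - 132 = -485)
a = -386/797 (a = (-281 + (-20 - 5*17))/(345 + 452) = (-281 + (-20 - 85))/797 = (-281 - 105)*(1/797) = -386*1/797 = -386/797 ≈ -0.48432)
1/(Z + a) = 1/(-485 - 386/797) = 1/(-386931/797) = -797/386931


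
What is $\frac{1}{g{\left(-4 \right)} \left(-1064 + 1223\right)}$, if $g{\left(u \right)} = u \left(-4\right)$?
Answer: $\frac{1}{2544} \approx 0.00039308$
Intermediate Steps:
$g{\left(u \right)} = - 4 u$
$\frac{1}{g{\left(-4 \right)} \left(-1064 + 1223\right)} = \frac{1}{\left(-4\right) \left(-4\right) \left(-1064 + 1223\right)} = \frac{1}{16 \cdot 159} = \frac{1}{2544}$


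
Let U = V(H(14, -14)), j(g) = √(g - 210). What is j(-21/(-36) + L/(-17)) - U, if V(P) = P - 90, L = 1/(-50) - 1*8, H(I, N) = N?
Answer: 104 + I*√54346569/510 ≈ 104.0 + 14.455*I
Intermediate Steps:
L = -401/50 (L = -1/50 - 8 = -401/50 ≈ -8.0200)
V(P) = -90 + P
j(g) = √(-210 + g)
U = -104 (U = -90 - 14 = -104)
j(-21/(-36) + L/(-17)) - U = √(-210 + (-21/(-36) - 401/50/(-17))) - 1*(-104) = √(-210 + (-21*(-1/36) - 401/50*(-1/17))) + 104 = √(-210 + (7/12 + 401/850)) + 104 = √(-210 + 5381/5100) + 104 = √(-1065619/5100) + 104 = I*√54346569/510 + 104 = 104 + I*√54346569/510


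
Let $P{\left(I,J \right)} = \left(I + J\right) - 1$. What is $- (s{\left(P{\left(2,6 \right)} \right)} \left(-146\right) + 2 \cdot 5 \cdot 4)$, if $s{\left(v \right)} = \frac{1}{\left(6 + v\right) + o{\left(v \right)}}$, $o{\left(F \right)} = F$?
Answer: $- \frac{327}{10} \approx -32.7$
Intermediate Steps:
$P{\left(I,J \right)} = -1 + I + J$
$s{\left(v \right)} = \frac{1}{6 + 2 v}$ ($s{\left(v \right)} = \frac{1}{\left(6 + v\right) + v} = \frac{1}{6 + 2 v}$)
$- (s{\left(P{\left(2,6 \right)} \right)} \left(-146\right) + 2 \cdot 5 \cdot 4) = - (\frac{1}{2 \left(3 + \left(-1 + 2 + 6\right)\right)} \left(-146\right) + 2 \cdot 5 \cdot 4) = - (\frac{1}{2 \left(3 + 7\right)} \left(-146\right) + 10 \cdot 4) = - (\frac{1}{2 \cdot 10} \left(-146\right) + 40) = - (\frac{1}{2} \cdot \frac{1}{10} \left(-146\right) + 40) = - (\frac{1}{20} \left(-146\right) + 40) = - (- \frac{73}{10} + 40) = \left(-1\right) \frac{327}{10} = - \frac{327}{10}$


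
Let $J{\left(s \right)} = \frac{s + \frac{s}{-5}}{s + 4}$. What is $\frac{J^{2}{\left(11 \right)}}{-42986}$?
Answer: $- \frac{968}{120898125} \approx -8.0067 \cdot 10^{-6}$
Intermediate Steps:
$J{\left(s \right)} = \frac{4 s}{5 \left(4 + s\right)}$ ($J{\left(s \right)} = \frac{s + s \left(- \frac{1}{5}\right)}{4 + s} = \frac{s - \frac{s}{5}}{4 + s} = \frac{\frac{4}{5} s}{4 + s} = \frac{4 s}{5 \left(4 + s\right)}$)
$\frac{J^{2}{\left(11 \right)}}{-42986} = \frac{\left(\frac{4}{5} \cdot 11 \frac{1}{4 + 11}\right)^{2}}{-42986} = \left(\frac{4}{5} \cdot 11 \cdot \frac{1}{15}\right)^{2} \left(- \frac{1}{42986}\right) = \left(\frac{44}{75}\right)^{2} \left(- \frac{1}{42986}\right) = \frac{1936}{5625} \left(- \frac{1}{42986}\right) = - \frac{968}{120898125}$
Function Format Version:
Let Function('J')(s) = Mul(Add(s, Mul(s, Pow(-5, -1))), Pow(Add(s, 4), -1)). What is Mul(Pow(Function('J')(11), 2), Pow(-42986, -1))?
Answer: Rational(-968, 120898125) ≈ -8.0067e-6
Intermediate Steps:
Function('J')(s) = Mul(Rational(4, 5), s, Pow(Add(4, s), -1)) (Function('J')(s) = Mul(Add(s, Mul(s, Rational(-1, 5))), Pow(Add(4, s), -1)) = Mul(Add(s, Mul(Rational(-1, 5), s)), Pow(Add(4, s), -1)) = Mul(Mul(Rational(4, 5), s), Pow(Add(4, s), -1)) = Mul(Rational(4, 5), s, Pow(Add(4, s), -1)))
Mul(Pow(Function('J')(11), 2), Pow(-42986, -1)) = Mul(Pow(Mul(Rational(4, 5), 11, Pow(Add(4, 11), -1)), 2), Pow(-42986, -1)) = Mul(Pow(Mul(Rational(4, 5), 11, Pow(15, -1)), 2), Rational(-1, 42986)) = Mul(Pow(Mul(Rational(4, 5), 11, Rational(1, 15)), 2), Rational(-1, 42986)) = Mul(Pow(Rational(44, 75), 2), Rational(-1, 42986)) = Mul(Rational(1936, 5625), Rational(-1, 42986)) = Rational(-968, 120898125)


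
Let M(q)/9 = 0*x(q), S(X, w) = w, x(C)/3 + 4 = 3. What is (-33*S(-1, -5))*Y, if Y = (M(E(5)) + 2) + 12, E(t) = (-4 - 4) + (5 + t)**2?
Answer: 2310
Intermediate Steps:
x(C) = -3 (x(C) = -12 + 3*3 = -12 + 9 = -3)
E(t) = -8 + (5 + t)**2
M(q) = 0 (M(q) = 9*(0*(-3)) = 9*0 = 0)
Y = 14 (Y = (0 + 2) + 12 = 2 + 12 = 14)
(-33*S(-1, -5))*Y = -33*(-5)*14 = 165*14 = 2310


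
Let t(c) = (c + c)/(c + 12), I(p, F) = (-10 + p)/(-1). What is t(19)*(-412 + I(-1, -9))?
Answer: -15238/31 ≈ -491.55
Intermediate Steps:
I(p, F) = 10 - p (I(p, F) = (-10 + p)*(-1) = 10 - p)
t(c) = 2*c/(12 + c) (t(c) = (2*c)/(12 + c) = 2*c/(12 + c))
t(19)*(-412 + I(-1, -9)) = (2*19/(12 + 19))*(-412 + (10 - 1*(-1))) = (2*19/31)*(-412 + (10 + 1)) = (2*19*(1/31))*(-412 + 11) = (38/31)*(-401) = -15238/31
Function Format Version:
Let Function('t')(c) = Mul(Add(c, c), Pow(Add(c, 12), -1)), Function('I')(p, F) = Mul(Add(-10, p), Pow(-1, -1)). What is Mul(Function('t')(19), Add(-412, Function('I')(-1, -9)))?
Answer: Rational(-15238, 31) ≈ -491.55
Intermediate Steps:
Function('I')(p, F) = Add(10, Mul(-1, p)) (Function('I')(p, F) = Mul(Add(-10, p), -1) = Add(10, Mul(-1, p)))
Function('t')(c) = Mul(2, c, Pow(Add(12, c), -1)) (Function('t')(c) = Mul(Mul(2, c), Pow(Add(12, c), -1)) = Mul(2, c, Pow(Add(12, c), -1)))
Mul(Function('t')(19), Add(-412, Function('I')(-1, -9))) = Mul(Mul(2, 19, Pow(Add(12, 19), -1)), Add(-412, Add(10, Mul(-1, -1)))) = Mul(Mul(2, 19, Pow(31, -1)), Add(-412, Add(10, 1))) = Mul(Mul(2, 19, Rational(1, 31)), Add(-412, 11)) = Mul(Rational(38, 31), -401) = Rational(-15238, 31)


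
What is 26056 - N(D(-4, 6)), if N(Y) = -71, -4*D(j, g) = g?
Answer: 26127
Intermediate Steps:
D(j, g) = -g/4
26056 - N(D(-4, 6)) = 26056 - 1*(-71) = 26056 + 71 = 26127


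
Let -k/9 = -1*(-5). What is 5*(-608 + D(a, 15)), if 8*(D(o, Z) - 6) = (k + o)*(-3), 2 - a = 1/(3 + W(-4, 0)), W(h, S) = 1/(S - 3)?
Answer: -187435/64 ≈ -2928.7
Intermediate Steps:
W(h, S) = 1/(-3 + S)
a = 13/8 (a = 2 - 1/(3 + 1/(-3 + 0)) = 2 - 1/(3 + 1/(-3)) = 2 - 1/(3 - 1/3) = 2 - 1/8/3 = 2 - 1*3/8 = 2 - 3/8 = 13/8 ≈ 1.6250)
k = -45 (k = -(-9)*(-5) = -9*5 = -45)
D(o, Z) = 183/8 - 3*o/8 (D(o, Z) = 6 + ((-45 + o)*(-3))/8 = 6 + (135 - 3*o)/8 = 6 + (135/8 - 3*o/8) = 183/8 - 3*o/8)
5*(-608 + D(a, 15)) = 5*(-608 + (183/8 - 3/8*13/8)) = 5*(-608 + (183/8 - 39/64)) = 5*(-608 + 1425/64) = 5*(-37487/64) = -187435/64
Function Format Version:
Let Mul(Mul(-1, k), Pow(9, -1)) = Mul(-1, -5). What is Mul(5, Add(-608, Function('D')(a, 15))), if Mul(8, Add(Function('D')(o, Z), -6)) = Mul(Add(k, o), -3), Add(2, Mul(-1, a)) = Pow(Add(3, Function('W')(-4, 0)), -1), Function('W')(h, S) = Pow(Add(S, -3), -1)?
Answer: Rational(-187435, 64) ≈ -2928.7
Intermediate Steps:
Function('W')(h, S) = Pow(Add(-3, S), -1)
a = Rational(13, 8) (a = Add(2, Mul(-1, Pow(Add(3, Pow(Add(-3, 0), -1)), -1))) = Add(2, Mul(-1, Pow(Add(3, Pow(-3, -1)), -1))) = Add(2, Mul(-1, Pow(Add(3, Rational(-1, 3)), -1))) = Add(2, Mul(-1, Pow(Rational(8, 3), -1))) = Add(2, Mul(-1, Rational(3, 8))) = Add(2, Rational(-3, 8)) = Rational(13, 8) ≈ 1.6250)
k = -45 (k = Mul(-9, Mul(-1, -5)) = Mul(-9, 5) = -45)
Function('D')(o, Z) = Add(Rational(183, 8), Mul(Rational(-3, 8), o)) (Function('D')(o, Z) = Add(6, Mul(Rational(1, 8), Mul(Add(-45, o), -3))) = Add(6, Mul(Rational(1, 8), Add(135, Mul(-3, o)))) = Add(6, Add(Rational(135, 8), Mul(Rational(-3, 8), o))) = Add(Rational(183, 8), Mul(Rational(-3, 8), o)))
Mul(5, Add(-608, Function('D')(a, 15))) = Mul(5, Add(-608, Add(Rational(183, 8), Mul(Rational(-3, 8), Rational(13, 8))))) = Mul(5, Add(-608, Add(Rational(183, 8), Rational(-39, 64)))) = Mul(5, Add(-608, Rational(1425, 64))) = Mul(5, Rational(-37487, 64)) = Rational(-187435, 64)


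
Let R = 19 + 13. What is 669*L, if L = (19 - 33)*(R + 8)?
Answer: -374640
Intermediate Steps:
R = 32
L = -560 (L = (19 - 33)*(32 + 8) = -14*40 = -560)
669*L = 669*(-560) = -374640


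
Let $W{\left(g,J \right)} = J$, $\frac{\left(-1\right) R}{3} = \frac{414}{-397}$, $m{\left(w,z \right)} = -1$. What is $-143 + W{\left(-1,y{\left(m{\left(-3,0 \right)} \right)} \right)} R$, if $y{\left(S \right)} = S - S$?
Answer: $-143$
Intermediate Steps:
$R = \frac{1242}{397}$ ($R = - 3 \frac{414}{-397} = - 3 \cdot 414 \left(- \frac{1}{397}\right) = \left(-3\right) \left(- \frac{414}{397}\right) = \frac{1242}{397} \approx 3.1285$)
$y{\left(S \right)} = 0$
$-143 + W{\left(-1,y{\left(m{\left(-3,0 \right)} \right)} \right)} R = -143 + 0 \cdot \frac{1242}{397} = -143 + 0 = -143$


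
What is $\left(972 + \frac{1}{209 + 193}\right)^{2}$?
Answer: $\frac{152681655025}{161604} \approx 9.4479 \cdot 10^{5}$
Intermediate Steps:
$\left(972 + \frac{1}{209 + 193}\right)^{2} = \left(972 + \frac{1}{402}\right)^{2} = \left(\frac{390745}{402}\right)^{2} = \frac{152681655025}{161604}$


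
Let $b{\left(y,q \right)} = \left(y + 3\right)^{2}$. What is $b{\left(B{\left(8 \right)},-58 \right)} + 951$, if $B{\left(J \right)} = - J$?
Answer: $976$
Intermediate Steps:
$b{\left(y,q \right)} = \left(3 + y\right)^{2}$
$b{\left(B{\left(8 \right)},-58 \right)} + 951 = \left(3 - 8\right)^{2} + 951 = \left(-5\right)^{2} + 951 = 25 + 951 = 976$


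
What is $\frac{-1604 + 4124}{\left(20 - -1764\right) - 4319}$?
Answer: $- \frac{168}{169} \approx -0.99408$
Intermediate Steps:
$\frac{-1604 + 4124}{\left(20 - -1764\right) - 4319} = \frac{2520}{\left(20 + 1764\right) - 4319} = \frac{2520}{1784 - 4319} = \frac{2520}{-2535} = 2520 \left(- \frac{1}{2535}\right) = - \frac{168}{169}$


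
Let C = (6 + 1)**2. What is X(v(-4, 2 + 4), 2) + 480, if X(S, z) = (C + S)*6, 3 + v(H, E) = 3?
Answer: 774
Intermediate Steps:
C = 49 (C = 7**2 = 49)
v(H, E) = 0 (v(H, E) = -3 + 3 = 0)
X(S, z) = 294 + 6*S (X(S, z) = (49 + S)*6 = 294 + 6*S)
X(v(-4, 2 + 4), 2) + 480 = (294 + 6*0) + 480 = (294 + 0) + 480 = 294 + 480 = 774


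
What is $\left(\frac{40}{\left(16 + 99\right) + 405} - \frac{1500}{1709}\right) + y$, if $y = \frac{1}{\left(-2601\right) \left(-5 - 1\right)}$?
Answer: $- \frac{277624129}{346718502} \approx -0.80072$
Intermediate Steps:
$y = \frac{1}{15606}$ ($y = \frac{1}{\left(-2601\right) \left(-5 - 1\right)} = \frac{1}{\left(-2601\right) \left(-6\right)} = \frac{1}{15606} \approx 6.4078 \cdot 10^{-5}$)
$\left(\frac{40}{\left(16 + 99\right) + 405} - \frac{1500}{1709}\right) + y = \left(\frac{40}{\left(16 + 99\right) + 405} - \frac{1500}{1709}\right) + \frac{1}{15606} = \left(\frac{40}{115 + 405} - \frac{1500}{1709}\right) + \frac{1}{15606} = \left(\frac{40}{520} - \frac{1500}{1709}\right) + \frac{1}{15606} = \left(40 \cdot \frac{1}{520} - \frac{1500}{1709}\right) + \frac{1}{15606} = \left(\frac{1}{13} - \frac{1500}{1709}\right) + \frac{1}{15606} = - \frac{17791}{22217} + \frac{1}{15606} = - \frac{277624129}{346718502}$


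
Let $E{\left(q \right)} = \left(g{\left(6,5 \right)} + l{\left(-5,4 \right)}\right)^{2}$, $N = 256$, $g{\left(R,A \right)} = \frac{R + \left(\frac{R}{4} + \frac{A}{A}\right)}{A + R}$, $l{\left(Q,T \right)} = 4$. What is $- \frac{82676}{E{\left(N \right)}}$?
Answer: $- \frac{40015184}{11025} \approx -3629.5$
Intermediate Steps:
$g{\left(R,A \right)} = \frac{1 + \frac{5 R}{4}}{A + R}$ ($g{\left(R,A \right)} = \frac{R + \left(R \frac{1}{4} + 1\right)}{A + R} = \frac{R + \left(\frac{R}{4} + 1\right)}{A + R} = \frac{R + \left(1 + \frac{R}{4}\right)}{A + R} = \frac{1 + \frac{5 R}{4}}{A + R}$)
$E{\left(q \right)} = \frac{11025}{484}$ ($E{\left(q \right)} = \left(\frac{1 + \frac{5}{4} \cdot 6}{5 + 6} + 4\right)^{2} = \left(\frac{1 + \frac{15}{2}}{11} + 4\right)^{2} = \left(\frac{1}{11} \cdot \frac{17}{2} + 4\right)^{2} = \left(\frac{17}{22} + 4\right)^{2} = \left(\frac{105}{22}\right)^{2} = \frac{11025}{484}$)
$- \frac{82676}{E{\left(N \right)}} = - \frac{82676}{\frac{11025}{484}} = \left(-82676\right) \frac{484}{11025} = - \frac{40015184}{11025}$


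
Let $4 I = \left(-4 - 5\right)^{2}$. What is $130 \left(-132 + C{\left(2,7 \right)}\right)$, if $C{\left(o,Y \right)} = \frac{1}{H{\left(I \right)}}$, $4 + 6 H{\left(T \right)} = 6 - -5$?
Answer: $- \frac{119340}{7} \approx -17049.0$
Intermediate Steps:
$I = \frac{81}{4}$ ($I = \frac{\left(-4 - 5\right)^{2}}{4} = \frac{\left(-9\right)^{2}}{4} = \frac{1}{4} \cdot 81 = \frac{81}{4} \approx 20.25$)
$H{\left(T \right)} = \frac{7}{6}$ ($H{\left(T \right)} = - \frac{2}{3} + \frac{6 - -5}{6} = - \frac{2}{3} + \frac{6 + 5}{6} = - \frac{2}{3} + \frac{1}{6} \cdot 11 = - \frac{2}{3} + \frac{11}{6} = \frac{7}{6}$)
$C{\left(o,Y \right)} = \frac{6}{7}$ ($C{\left(o,Y \right)} = \frac{1}{\frac{7}{6}} = \frac{6}{7}$)
$130 \left(-132 + C{\left(2,7 \right)}\right) = 130 \left(-132 + \frac{6}{7}\right) = 130 \left(- \frac{918}{7}\right) = - \frac{119340}{7}$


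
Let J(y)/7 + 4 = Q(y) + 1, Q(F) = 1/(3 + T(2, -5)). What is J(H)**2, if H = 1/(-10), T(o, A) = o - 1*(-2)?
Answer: 400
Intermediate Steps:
T(o, A) = 2 + o (T(o, A) = o + 2 = 2 + o)
Q(F) = 1/7 (Q(F) = 1/(3 + (2 + 2)) = 1/(3 + 4) = 1/7)
H = -1/10 (H = 1*(-1/10) = -1/10 ≈ -0.10000)
J(y) = -20 (J(y) = -28 + 7*(1/7 + 1) = -28 + 7*(8/7) = -28 + 8 = -20)
J(H)**2 = (-20)**2 = 400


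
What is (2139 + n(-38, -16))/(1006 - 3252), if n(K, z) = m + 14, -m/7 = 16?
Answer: -2041/2246 ≈ -0.90873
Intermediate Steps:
m = -112 (m = -7*16 = -112)
n(K, z) = -98 (n(K, z) = -112 + 14 = -98)
(2139 + n(-38, -16))/(1006 - 3252) = (2139 - 98)/(1006 - 3252) = 2041/(-2246) = 2041*(-1/2246) = -2041/2246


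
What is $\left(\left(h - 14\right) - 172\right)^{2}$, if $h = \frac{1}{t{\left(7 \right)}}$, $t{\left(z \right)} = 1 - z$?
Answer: $\frac{1247689}{36} \approx 34658.0$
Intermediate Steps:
$h = - \frac{1}{6}$ ($h = \frac{1}{1 - 7} = \frac{1}{-6} = - \frac{1}{6} \approx -0.16667$)
$\left(\left(h - 14\right) - 172\right)^{2} = \left(\left(- \frac{1}{6} - 14\right) - 172\right)^{2} = \left(- \frac{85}{6} - 172\right)^{2} = \left(- \frac{1117}{6}\right)^{2} = \frac{1247689}{36}$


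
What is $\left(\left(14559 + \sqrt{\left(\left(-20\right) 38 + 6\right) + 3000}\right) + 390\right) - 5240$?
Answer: $9709 + \sqrt{2246} \approx 9756.4$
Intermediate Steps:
$\left(\left(14559 + \sqrt{\left(\left(-20\right) 38 + 6\right) + 3000}\right) + 390\right) - 5240 = \left(\left(14559 + \sqrt{\left(-760 + 6\right) + 3000}\right) + 390\right) - 5240 = \left(\left(14559 + \sqrt{-754 + 3000}\right) + 390\right) - 5240 = \left(\left(14559 + \sqrt{2246}\right) + 390\right) - 5240 = \left(14949 + \sqrt{2246}\right) - 5240 = 9709 + \sqrt{2246}$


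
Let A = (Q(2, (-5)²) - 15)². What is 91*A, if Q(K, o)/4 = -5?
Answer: 111475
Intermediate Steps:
Q(K, o) = -20 (Q(K, o) = 4*(-5) = -20)
A = 1225 (A = (-20 - 15)² = (-35)² = 1225)
91*A = 91*1225 = 111475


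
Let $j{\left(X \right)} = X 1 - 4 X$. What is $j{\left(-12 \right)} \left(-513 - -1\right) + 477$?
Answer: $-17955$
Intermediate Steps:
$j{\left(X \right)} = - 3 X$ ($j{\left(X \right)} = X - 4 X = - 3 X$)
$j{\left(-12 \right)} \left(-513 - -1\right) + 477 = \left(-3\right) \left(-12\right) \left(-513 - -1\right) + 477 = 36 \left(-513 + 1\right) + 477 = 36 \left(-512\right) + 477 = -18432 + 477 = -17955$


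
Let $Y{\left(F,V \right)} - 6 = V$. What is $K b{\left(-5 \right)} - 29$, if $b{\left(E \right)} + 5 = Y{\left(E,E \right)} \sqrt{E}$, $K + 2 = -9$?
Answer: $26 - 11 i \sqrt{5} \approx 26.0 - 24.597 i$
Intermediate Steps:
$K = -11$ ($K = -2 - 9 = -11$)
$Y{\left(F,V \right)} = 6 + V$
$b{\left(E \right)} = -5 + \sqrt{E} \left(6 + E\right)$ ($b{\left(E \right)} = -5 + \left(6 + E\right) \sqrt{E} = -5 + \sqrt{E} \left(6 + E\right)$)
$K b{\left(-5 \right)} - 29 = - 11 \left(-5 + \sqrt{-5} \left(6 - 5\right)\right) - 29 = - 11 \left(-5 + i \sqrt{5} \cdot 1\right) - 29 = - 11 \left(-5 + i \sqrt{5}\right) - 29 = \left(55 - 11 i \sqrt{5}\right) - 29 = 26 - 11 i \sqrt{5}$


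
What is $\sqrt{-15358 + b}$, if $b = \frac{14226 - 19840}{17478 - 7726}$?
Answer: $\frac{21 i \sqrt{207004485}}{2438} \approx 123.93 i$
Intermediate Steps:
$b = - \frac{2807}{4876}$ ($b = - \frac{5614}{9752} = \left(-5614\right) \frac{1}{9752} = - \frac{2807}{4876} \approx -0.57568$)
$\sqrt{-15358 + b} = \sqrt{-15358 - \frac{2807}{4876}} = \sqrt{- \frac{74888415}{4876}} = \frac{21 i \sqrt{207004485}}{2438}$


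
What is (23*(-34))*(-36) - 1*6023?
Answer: 22129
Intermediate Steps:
(23*(-34))*(-36) - 1*6023 = -782*(-36) - 6023 = 28152 - 6023 = 22129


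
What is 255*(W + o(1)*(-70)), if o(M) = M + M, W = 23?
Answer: -29835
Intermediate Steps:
o(M) = 2*M
255*(W + o(1)*(-70)) = 255*(23 + (2*1)*(-70)) = 255*(23 + 2*(-70)) = 255*(23 - 140) = 255*(-117) = -29835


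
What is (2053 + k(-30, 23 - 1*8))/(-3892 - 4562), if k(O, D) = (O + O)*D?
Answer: -1153/8454 ≈ -0.13639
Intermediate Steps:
k(O, D) = 2*D*O (k(O, D) = (2*O)*D = 2*D*O)
(2053 + k(-30, 23 - 1*8))/(-3892 - 4562) = (2053 + 2*(23 - 1*8)*(-30))/(-3892 - 4562) = (2053 + 2*(23 - 8)*(-30))/(-8454) = (2053 + 2*15*(-30))*(-1/8454) = (2053 - 900)*(-1/8454) = 1153*(-1/8454) = -1153/8454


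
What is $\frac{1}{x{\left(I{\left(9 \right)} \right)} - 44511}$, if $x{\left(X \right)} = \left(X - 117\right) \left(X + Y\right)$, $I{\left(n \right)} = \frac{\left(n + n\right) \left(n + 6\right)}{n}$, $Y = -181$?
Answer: $- \frac{1}{31374} \approx -3.1874 \cdot 10^{-5}$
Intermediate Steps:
$I{\left(n \right)} = 12 + 2 n$ ($I{\left(n \right)} = \frac{2 n \left(6 + n\right)}{n} = 12 + 2 n$)
$x{\left(X \right)} = \left(-181 + X\right) \left(-117 + X\right)$ ($x{\left(X \right)} = \left(X - 117\right) \left(X - 181\right) = \left(-117 + X\right) \left(-181 + X\right) = \left(-181 + X\right) \left(-117 + X\right)$)
$\frac{1}{x{\left(I{\left(9 \right)} \right)} - 44511} = \frac{1}{\left(21177 + \left(12 + 2 \cdot 9\right)^{2} - 298 \left(12 + 2 \cdot 9\right)\right) - 44511} = \frac{1}{\left(21177 + \left(12 + 18\right)^{2} - 298 \left(12 + 18\right)\right) - 44511} = \frac{1}{\left(21177 + 30^{2} - 8940\right) - 44511} = \frac{1}{\left(21177 + 900 - 8940\right) - 44511} = \frac{1}{13137 - 44511} = \frac{1}{-31374} = - \frac{1}{31374}$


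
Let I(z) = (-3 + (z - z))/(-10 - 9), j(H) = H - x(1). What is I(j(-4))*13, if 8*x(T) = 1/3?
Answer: 39/19 ≈ 2.0526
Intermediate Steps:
x(T) = 1/24 (x(T) = (1/8)/3 = (1/8)*(1/3) = 1/24)
j(H) = -1/24 + H (j(H) = H - 1*1/24 = H - 1/24 = -1/24 + H)
I(z) = 3/19 (I(z) = (-3 + 0)/(-19) = -3*(-1/19) = 3/19)
I(j(-4))*13 = (3/19)*13 = 39/19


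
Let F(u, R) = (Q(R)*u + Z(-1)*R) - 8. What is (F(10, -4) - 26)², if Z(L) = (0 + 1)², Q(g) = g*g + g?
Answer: 6724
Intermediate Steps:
Q(g) = g + g² (Q(g) = g² + g = g + g²)
Z(L) = 1 (Z(L) = 1² = 1)
F(u, R) = -8 + R + R*u*(1 + R) (F(u, R) = ((R*(1 + R))*u + 1*R) - 8 = (R*u*(1 + R) + R) - 8 = (R + R*u*(1 + R)) - 8 = -8 + R + R*u*(1 + R))
(F(10, -4) - 26)² = ((-8 - 4 - 4*10*(1 - 4)) - 26)² = ((-8 - 4 - 4*10*(-3)) - 26)² = ((-8 - 4 + 120) - 26)² = (108 - 26)² = 82² = 6724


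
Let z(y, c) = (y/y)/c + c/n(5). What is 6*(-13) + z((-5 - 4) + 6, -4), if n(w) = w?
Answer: -1581/20 ≈ -79.050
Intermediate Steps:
z(y, c) = 1/c + c/5 (z(y, c) = (y/y)/c + c/5 = 1/c + c*(⅕) = 1/c + c/5)
6*(-13) + z((-5 - 4) + 6, -4) = 6*(-13) + (1/(-4) + (⅕)*(-4)) = -78 + (-¼ - ⅘) = -78 - 21/20 = -1581/20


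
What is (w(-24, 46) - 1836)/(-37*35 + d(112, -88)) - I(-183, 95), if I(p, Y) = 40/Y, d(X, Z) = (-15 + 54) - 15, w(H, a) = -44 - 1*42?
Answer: 850/779 ≈ 1.0911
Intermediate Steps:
w(H, a) = -86 (w(H, a) = -44 - 42 = -86)
d(X, Z) = 24 (d(X, Z) = 39 - 15 = 24)
(w(-24, 46) - 1836)/(-37*35 + d(112, -88)) - I(-183, 95) = (-86 - 1836)/(-37*35 + 24) - 40/95 = -1922/(-1295 + 24) - 40/95 = -1922/(-1271) - 1*8/19 = -1922*(-1/1271) - 8/19 = 62/41 - 8/19 = 850/779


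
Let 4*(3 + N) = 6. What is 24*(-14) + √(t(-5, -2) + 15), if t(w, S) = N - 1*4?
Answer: -336 + √38/2 ≈ -332.92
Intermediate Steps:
N = -3/2 (N = -3 + (¼)*6 = -3 + 3/2 = -3/2 ≈ -1.5000)
t(w, S) = -11/2 (t(w, S) = -3/2 - 1*4 = -3/2 - 4 = -11/2)
24*(-14) + √(t(-5, -2) + 15) = 24*(-14) + √(-11/2 + 15) = -336 + √(19/2) = -336 + √38/2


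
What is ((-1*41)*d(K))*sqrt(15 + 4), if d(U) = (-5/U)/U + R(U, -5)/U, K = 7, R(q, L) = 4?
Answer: -943*sqrt(19)/49 ≈ -83.887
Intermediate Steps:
d(U) = -5/U**2 + 4/U (d(U) = (-5/U)/U + 4/U = -5/U**2 + 4/U)
((-1*41)*d(K))*sqrt(15 + 4) = ((-1*41)*((-5 + 4*7)/7**2))*sqrt(15 + 4) = (-41*(-5 + 28)/49)*sqrt(19) = (-41*23/49)*sqrt(19) = -943*sqrt(19)/49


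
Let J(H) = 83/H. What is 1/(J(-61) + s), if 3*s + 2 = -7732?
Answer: -61/157341 ≈ -0.00038769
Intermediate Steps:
s = -2578 (s = -⅔ + (⅓)*(-7732) = -⅔ - 7732/3 = -2578)
1/(J(-61) + s) = 1/(83/(-61) - 2578) = 1/(83*(-1/61) - 2578) = 1/(-83/61 - 2578) = 1/(-157341/61) = -61/157341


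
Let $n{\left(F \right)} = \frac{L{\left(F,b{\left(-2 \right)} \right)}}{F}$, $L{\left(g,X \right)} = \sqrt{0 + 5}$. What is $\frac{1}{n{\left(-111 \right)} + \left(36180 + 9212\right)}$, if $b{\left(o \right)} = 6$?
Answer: $\frac{559274832}{25386603174139} + \frac{111 \sqrt{5}}{25386603174139} \approx 2.203 \cdot 10^{-5}$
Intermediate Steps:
$L{\left(g,X \right)} = \sqrt{5}$
$n{\left(F \right)} = \frac{\sqrt{5}}{F}$
$\frac{1}{n{\left(-111 \right)} + \left(36180 + 9212\right)} = \frac{1}{\frac{\sqrt{5}}{-111} + \left(36180 + 9212\right)} = \frac{1}{\sqrt{5} \left(- \frac{1}{111}\right) + 45392} = \frac{1}{- \frac{\sqrt{5}}{111} + 45392} = \frac{1}{45392 - \frac{\sqrt{5}}{111}}$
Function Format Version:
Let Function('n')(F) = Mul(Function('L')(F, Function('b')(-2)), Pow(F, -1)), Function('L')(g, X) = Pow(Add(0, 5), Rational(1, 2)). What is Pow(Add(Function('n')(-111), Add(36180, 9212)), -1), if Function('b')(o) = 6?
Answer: Add(Rational(559274832, 25386603174139), Mul(Rational(111, 25386603174139), Pow(5, Rational(1, 2)))) ≈ 2.2030e-5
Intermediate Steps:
Function('L')(g, X) = Pow(5, Rational(1, 2))
Function('n')(F) = Mul(Pow(5, Rational(1, 2)), Pow(F, -1))
Pow(Add(Function('n')(-111), Add(36180, 9212)), -1) = Pow(Add(Mul(Pow(5, Rational(1, 2)), Pow(-111, -1)), Add(36180, 9212)), -1) = Pow(Add(Mul(Pow(5, Rational(1, 2)), Rational(-1, 111)), 45392), -1) = Pow(Add(Mul(Rational(-1, 111), Pow(5, Rational(1, 2))), 45392), -1) = Pow(Add(45392, Mul(Rational(-1, 111), Pow(5, Rational(1, 2)))), -1)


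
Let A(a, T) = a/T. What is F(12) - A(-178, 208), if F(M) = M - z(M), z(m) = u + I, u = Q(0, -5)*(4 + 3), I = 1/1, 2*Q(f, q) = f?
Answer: 1233/104 ≈ 11.856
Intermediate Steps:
Q(f, q) = f/2
I = 1
u = 0 (u = ((1/2)*0)*(4 + 3) = 0*7 = 0)
z(m) = 1 (z(m) = 0 + 1 = 1)
F(M) = -1 + M (F(M) = M - 1*1 = M - 1 = -1 + M)
F(12) - A(-178, 208) = (-1 + 12) - (-178)/208 = 11 - (-178)/208 = 11 - 1*(-89/104) = 11 + 89/104 = 1233/104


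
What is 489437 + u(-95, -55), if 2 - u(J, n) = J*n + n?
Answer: 484269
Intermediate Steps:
u(J, n) = 2 - n - J*n (u(J, n) = 2 - (J*n + n) = 2 - (n + J*n) = 2 + (-n - J*n) = 2 - n - J*n)
489437 + u(-95, -55) = 489437 + (2 - 1*(-55) - 1*(-95)*(-55)) = 489437 + (2 + 55 - 5225) = 489437 - 5168 = 484269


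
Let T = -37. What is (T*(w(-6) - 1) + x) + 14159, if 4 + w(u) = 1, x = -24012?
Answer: -9705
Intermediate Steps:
w(u) = -3 (w(u) = -4 + 1 = -3)
(T*(w(-6) - 1) + x) + 14159 = (-37*(-3 - 1) - 24012) + 14159 = (-37*(-4) - 24012) + 14159 = (148 - 24012) + 14159 = -23864 + 14159 = -9705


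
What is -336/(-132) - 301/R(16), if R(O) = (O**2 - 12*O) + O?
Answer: -1071/880 ≈ -1.2170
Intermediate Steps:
R(O) = O**2 - 11*O
-336/(-132) - 301/R(16) = -336/(-132) - 301*1/(16*(-11 + 16)) = -336*(-1/132) - 301/(16*5) = 28/11 - 301/80 = -1071/880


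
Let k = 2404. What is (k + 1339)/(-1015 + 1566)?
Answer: 197/29 ≈ 6.7931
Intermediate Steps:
(k + 1339)/(-1015 + 1566) = (2404 + 1339)/(-1015 + 1566) = 3743/551 = 3743*(1/551) = 197/29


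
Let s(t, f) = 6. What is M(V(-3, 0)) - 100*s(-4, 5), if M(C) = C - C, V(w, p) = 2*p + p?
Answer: -600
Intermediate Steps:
V(w, p) = 3*p
M(C) = 0
M(V(-3, 0)) - 100*s(-4, 5) = 0 - 100*6 = 0 - 600 = -600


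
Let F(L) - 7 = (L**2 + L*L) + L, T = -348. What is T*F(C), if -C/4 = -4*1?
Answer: -186180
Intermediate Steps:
C = 16 (C = -(-16) = -4*(-4) = 16)
F(L) = 7 + L + 2*L**2 (F(L) = 7 + ((L**2 + L*L) + L) = 7 + ((L**2 + L**2) + L) = 7 + (2*L**2 + L) = 7 + (L + 2*L**2) = 7 + L + 2*L**2)
T*F(C) = -348*(7 + 16 + 2*16**2) = -348*(7 + 16 + 2*256) = -348*(7 + 16 + 512) = -348*535 = -186180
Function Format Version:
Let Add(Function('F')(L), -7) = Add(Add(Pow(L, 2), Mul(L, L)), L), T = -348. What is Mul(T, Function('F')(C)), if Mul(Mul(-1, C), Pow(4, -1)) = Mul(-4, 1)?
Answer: -186180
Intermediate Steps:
C = 16 (C = Mul(-4, Mul(-4, 1)) = Mul(-4, -4) = 16)
Function('F')(L) = Add(7, L, Mul(2, Pow(L, 2))) (Function('F')(L) = Add(7, Add(Add(Pow(L, 2), Mul(L, L)), L)) = Add(7, Add(Add(Pow(L, 2), Pow(L, 2)), L)) = Add(7, Add(Mul(2, Pow(L, 2)), L)) = Add(7, Add(L, Mul(2, Pow(L, 2)))) = Add(7, L, Mul(2, Pow(L, 2))))
Mul(T, Function('F')(C)) = Mul(-348, Add(7, 16, Mul(2, Pow(16, 2)))) = Mul(-348, Add(7, 16, Mul(2, 256))) = Mul(-348, Add(7, 16, 512)) = Mul(-348, 535) = -186180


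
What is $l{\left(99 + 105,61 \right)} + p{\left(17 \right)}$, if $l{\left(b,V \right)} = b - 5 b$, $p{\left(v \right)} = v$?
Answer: $-799$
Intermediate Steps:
$l{\left(b,V \right)} = - 4 b$
$l{\left(99 + 105,61 \right)} + p{\left(17 \right)} = - 4 \left(99 + 105\right) + 17 = \left(-4\right) 204 + 17 = -816 + 17 = -799$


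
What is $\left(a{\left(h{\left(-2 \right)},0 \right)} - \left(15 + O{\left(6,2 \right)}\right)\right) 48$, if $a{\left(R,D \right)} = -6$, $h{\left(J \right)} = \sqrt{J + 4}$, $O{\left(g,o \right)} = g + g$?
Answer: $-1584$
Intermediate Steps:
$O{\left(g,o \right)} = 2 g$
$h{\left(J \right)} = \sqrt{4 + J}$
$\left(a{\left(h{\left(-2 \right)},0 \right)} - \left(15 + O{\left(6,2 \right)}\right)\right) 48 = \left(-6 - \left(15 + 2 \cdot 6\right)\right) 48 = \left(-6 - 27\right) 48 = \left(-33\right) 48 = -1584$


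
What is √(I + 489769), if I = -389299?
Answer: √100470 ≈ 316.97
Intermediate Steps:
√(I + 489769) = √(-389299 + 489769) = √100470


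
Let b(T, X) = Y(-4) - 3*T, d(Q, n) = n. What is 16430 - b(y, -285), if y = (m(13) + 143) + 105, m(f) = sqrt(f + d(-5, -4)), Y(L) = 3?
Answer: 17180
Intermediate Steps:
m(f) = sqrt(-4 + f) (m(f) = sqrt(f - 4) = sqrt(-4 + f))
y = 251 (y = (sqrt(-4 + 13) + 143) + 105 = (sqrt(9) + 143) + 105 = (3 + 143) + 105 = 146 + 105 = 251)
b(T, X) = 3 - 3*T
16430 - b(y, -285) = 16430 - (3 - 3*251) = 16430 - (3 - 753) = 16430 - 1*(-750) = 16430 + 750 = 17180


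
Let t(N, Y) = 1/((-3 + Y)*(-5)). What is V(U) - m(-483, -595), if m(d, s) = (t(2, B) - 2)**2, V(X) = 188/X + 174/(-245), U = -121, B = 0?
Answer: -8006419/1334025 ≈ -6.0017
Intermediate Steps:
t(N, Y) = 1/(15 - 5*Y)
V(X) = -174/245 + 188/X (V(X) = 188/X + 174*(-1/245) = 188/X - 174/245 = -174/245 + 188/X)
m(d, s) = 841/225 (m(d, s) = (-1/(-15 + 5*0) - 2)**2 = (-1/(-15 + 0) - 2)**2 = (-1/(-15) - 2)**2 = (-1*(-1/15) - 2)**2 = (1/15 - 2)**2 = (-29/15)**2 = 841/225)
V(U) - m(-483, -595) = (-174/245 + 188/(-121)) - 1*841/225 = (-174/245 + 188*(-1/121)) - 841/225 = (-174/245 - 188/121) - 841/225 = -67114/29645 - 841/225 = -8006419/1334025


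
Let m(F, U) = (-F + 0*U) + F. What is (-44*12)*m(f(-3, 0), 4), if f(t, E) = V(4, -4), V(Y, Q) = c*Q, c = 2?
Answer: 0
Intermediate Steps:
V(Y, Q) = 2*Q
f(t, E) = -8 (f(t, E) = 2*(-4) = -8)
m(F, U) = 0 (m(F, U) = (-F + 0) + F = -F + F = 0)
(-44*12)*m(f(-3, 0), 4) = -44*12*0 = -528*0 = 0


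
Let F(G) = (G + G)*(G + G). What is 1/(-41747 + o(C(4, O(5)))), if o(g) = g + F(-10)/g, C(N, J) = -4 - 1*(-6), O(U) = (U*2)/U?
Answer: -1/41545 ≈ -2.4070e-5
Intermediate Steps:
F(G) = 4*G**2 (F(G) = (2*G)*(2*G) = 4*G**2)
O(U) = 2 (O(U) = (2*U)/U = 2)
C(N, J) = 2 (C(N, J) = -4 + 6 = 2)
o(g) = g + 400/g (o(g) = g + (4*(-10)**2)/g = g + (4*100)/g = g + 400/g)
1/(-41747 + o(C(4, O(5)))) = 1/(-41747 + (2 + 400/2)) = 1/(-41747 + (2 + 400*(1/2))) = 1/(-41747 + (2 + 200)) = 1/(-41747 + 202) = 1/(-41545) = -1/41545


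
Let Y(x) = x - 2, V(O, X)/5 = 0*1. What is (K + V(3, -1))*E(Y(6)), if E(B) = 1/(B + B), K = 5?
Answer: 5/8 ≈ 0.62500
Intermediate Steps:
V(O, X) = 0 (V(O, X) = 5*(0*1) = 5*0 = 0)
Y(x) = -2 + x
E(B) = 1/(2*B)
(K + V(3, -1))*E(Y(6)) = (5 + 0)*(1/(2*(-2 + 6))) = 5*((½)/4) = 5*((½)*(¼)) = 5*(⅛) = 5/8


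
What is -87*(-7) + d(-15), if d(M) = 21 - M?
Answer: 645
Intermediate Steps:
-87*(-7) + d(-15) = -87*(-7) + (21 - 1*(-15)) = 609 + (21 + 15) = 609 + 36 = 645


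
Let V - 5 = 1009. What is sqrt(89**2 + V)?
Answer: sqrt(8935) ≈ 94.525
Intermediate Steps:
V = 1014 (V = 5 + 1009 = 1014)
sqrt(89**2 + V) = sqrt(89**2 + 1014) = sqrt(7921 + 1014) = sqrt(8935)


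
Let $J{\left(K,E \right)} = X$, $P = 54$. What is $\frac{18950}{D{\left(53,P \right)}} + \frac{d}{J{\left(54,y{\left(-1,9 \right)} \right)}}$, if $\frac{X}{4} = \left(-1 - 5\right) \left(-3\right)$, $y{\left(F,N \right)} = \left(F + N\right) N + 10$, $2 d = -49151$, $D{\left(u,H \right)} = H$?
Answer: $\frac{4147}{432} \approx 9.5995$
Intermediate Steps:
$d = - \frac{49151}{2}$ ($d = \frac{1}{2} \left(-49151\right) = - \frac{49151}{2} \approx -24576.0$)
$y{\left(F,N \right)} = 10 + N \left(F + N\right)$ ($y{\left(F,N \right)} = N \left(F + N\right) + 10 = 10 + N \left(F + N\right)$)
$X = 72$ ($X = 4 \left(-1 - 5\right) \left(-3\right) = 4 \left(\left(-6\right) \left(-3\right)\right) = 4 \cdot 18 = 72$)
$J{\left(K,E \right)} = 72$
$\frac{18950}{D{\left(53,P \right)}} + \frac{d}{J{\left(54,y{\left(-1,9 \right)} \right)}} = \frac{18950}{54} - \frac{49151}{2 \cdot 72} = 18950 \cdot \frac{1}{54} - \frac{49151}{144} = \frac{9475}{27} - \frac{49151}{144} = \frac{4147}{432}$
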